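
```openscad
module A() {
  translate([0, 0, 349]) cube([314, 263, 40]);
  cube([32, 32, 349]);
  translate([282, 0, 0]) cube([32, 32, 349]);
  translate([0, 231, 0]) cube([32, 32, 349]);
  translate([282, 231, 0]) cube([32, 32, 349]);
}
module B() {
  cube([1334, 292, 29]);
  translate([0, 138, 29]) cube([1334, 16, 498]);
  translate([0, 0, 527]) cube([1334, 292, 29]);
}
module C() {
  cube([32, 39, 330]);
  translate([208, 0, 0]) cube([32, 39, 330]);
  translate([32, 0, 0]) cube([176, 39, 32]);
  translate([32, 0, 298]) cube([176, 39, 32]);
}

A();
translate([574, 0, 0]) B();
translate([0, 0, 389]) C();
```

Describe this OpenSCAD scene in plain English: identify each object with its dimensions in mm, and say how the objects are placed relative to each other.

A is a four-legged stool. The seat is 314×263 mm, 40 mm thick, top at z = 389 mm. It stands on four square legs, each 32×32 mm in cross-section, from z = 0 to the seat underside, each flush with a corner of the seat.

B is an I-beam lying along x, 1334 mm long. Overall section height 556 mm. Two flanges 292 mm wide (y) and 29 mm thick, one on the floor and one at the top; a web 16 mm thick runs between them, centred on the flange width.

C is a rectangular picture frame lying in the x–z plane (depth along y). The opening is 176 mm wide (x) by 266 mm tall (z), surrounded by a border 32 mm wide on all four sides. The frame is 39 mm deep and is made of two full-height vertical stiles with two horizontal rails fitted between them.

The I-beam is on the floor beside the stool on its +x side. The picture frame is on top of the stool.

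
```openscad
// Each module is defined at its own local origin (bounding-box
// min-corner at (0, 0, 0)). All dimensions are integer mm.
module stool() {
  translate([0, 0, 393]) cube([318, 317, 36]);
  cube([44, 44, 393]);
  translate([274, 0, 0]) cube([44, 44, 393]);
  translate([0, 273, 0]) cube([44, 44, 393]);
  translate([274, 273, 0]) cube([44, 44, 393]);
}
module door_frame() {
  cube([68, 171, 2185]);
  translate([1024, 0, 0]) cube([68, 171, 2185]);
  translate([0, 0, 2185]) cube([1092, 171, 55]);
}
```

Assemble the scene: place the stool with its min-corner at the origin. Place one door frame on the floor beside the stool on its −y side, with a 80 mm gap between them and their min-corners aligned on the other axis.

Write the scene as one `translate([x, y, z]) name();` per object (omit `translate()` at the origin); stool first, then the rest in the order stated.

stool();
translate([0, -251, 0]) door_frame();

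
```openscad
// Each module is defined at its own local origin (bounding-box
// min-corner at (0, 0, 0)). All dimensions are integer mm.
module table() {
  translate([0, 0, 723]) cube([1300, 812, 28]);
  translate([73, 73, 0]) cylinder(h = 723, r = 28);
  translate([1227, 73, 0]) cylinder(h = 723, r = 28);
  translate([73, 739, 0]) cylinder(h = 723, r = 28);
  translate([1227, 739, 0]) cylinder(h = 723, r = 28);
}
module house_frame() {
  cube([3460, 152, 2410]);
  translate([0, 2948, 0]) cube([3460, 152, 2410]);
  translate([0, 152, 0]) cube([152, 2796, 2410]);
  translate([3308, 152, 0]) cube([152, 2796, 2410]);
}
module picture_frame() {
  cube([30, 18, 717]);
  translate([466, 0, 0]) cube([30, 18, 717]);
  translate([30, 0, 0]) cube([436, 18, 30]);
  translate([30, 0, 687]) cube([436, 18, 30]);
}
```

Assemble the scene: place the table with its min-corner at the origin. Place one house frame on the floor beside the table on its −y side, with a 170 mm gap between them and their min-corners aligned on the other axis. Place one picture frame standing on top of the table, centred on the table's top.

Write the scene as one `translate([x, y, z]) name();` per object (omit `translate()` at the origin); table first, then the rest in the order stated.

table();
translate([0, -3270, 0]) house_frame();
translate([402, 397, 751]) picture_frame();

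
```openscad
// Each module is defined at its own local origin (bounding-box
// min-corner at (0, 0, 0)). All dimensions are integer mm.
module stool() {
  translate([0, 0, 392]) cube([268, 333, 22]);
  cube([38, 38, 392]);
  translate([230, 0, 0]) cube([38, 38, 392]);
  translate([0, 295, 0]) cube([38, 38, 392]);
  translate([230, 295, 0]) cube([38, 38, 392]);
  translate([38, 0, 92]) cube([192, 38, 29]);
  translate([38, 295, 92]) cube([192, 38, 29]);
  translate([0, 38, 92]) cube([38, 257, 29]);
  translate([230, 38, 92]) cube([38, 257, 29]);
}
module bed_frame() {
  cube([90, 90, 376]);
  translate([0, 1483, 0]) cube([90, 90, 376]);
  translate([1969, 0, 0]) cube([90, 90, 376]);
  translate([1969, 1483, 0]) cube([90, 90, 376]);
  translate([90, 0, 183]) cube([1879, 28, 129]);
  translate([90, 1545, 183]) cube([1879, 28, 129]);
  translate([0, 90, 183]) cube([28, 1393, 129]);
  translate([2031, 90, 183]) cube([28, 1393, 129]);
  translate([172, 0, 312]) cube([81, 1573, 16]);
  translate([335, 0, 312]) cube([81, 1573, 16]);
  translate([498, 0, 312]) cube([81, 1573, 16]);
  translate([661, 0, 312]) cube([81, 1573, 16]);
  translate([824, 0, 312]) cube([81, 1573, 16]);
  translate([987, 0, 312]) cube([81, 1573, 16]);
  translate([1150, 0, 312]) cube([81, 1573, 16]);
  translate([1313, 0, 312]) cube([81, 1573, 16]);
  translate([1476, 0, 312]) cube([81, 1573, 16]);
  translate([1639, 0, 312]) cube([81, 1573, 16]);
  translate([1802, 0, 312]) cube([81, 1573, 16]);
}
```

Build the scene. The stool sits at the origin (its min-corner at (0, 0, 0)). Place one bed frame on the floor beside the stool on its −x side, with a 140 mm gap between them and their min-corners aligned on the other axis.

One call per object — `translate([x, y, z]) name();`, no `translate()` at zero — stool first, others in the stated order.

stool();
translate([-2199, 0, 0]) bed_frame();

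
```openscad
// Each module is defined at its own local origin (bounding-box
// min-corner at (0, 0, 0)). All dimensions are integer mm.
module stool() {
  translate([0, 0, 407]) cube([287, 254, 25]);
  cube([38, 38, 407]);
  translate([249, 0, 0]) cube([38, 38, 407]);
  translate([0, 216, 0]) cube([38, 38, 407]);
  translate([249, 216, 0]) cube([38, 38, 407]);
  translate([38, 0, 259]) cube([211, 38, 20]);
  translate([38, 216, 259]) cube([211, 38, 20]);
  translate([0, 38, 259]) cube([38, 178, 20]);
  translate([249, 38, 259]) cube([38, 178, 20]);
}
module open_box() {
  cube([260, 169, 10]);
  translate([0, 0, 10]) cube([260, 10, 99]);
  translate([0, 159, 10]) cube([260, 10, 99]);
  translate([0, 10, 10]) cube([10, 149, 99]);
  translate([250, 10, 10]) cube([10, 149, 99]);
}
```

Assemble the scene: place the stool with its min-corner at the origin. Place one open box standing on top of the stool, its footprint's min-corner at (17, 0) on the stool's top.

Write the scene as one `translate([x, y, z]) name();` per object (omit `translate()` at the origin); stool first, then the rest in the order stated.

stool();
translate([17, 0, 432]) open_box();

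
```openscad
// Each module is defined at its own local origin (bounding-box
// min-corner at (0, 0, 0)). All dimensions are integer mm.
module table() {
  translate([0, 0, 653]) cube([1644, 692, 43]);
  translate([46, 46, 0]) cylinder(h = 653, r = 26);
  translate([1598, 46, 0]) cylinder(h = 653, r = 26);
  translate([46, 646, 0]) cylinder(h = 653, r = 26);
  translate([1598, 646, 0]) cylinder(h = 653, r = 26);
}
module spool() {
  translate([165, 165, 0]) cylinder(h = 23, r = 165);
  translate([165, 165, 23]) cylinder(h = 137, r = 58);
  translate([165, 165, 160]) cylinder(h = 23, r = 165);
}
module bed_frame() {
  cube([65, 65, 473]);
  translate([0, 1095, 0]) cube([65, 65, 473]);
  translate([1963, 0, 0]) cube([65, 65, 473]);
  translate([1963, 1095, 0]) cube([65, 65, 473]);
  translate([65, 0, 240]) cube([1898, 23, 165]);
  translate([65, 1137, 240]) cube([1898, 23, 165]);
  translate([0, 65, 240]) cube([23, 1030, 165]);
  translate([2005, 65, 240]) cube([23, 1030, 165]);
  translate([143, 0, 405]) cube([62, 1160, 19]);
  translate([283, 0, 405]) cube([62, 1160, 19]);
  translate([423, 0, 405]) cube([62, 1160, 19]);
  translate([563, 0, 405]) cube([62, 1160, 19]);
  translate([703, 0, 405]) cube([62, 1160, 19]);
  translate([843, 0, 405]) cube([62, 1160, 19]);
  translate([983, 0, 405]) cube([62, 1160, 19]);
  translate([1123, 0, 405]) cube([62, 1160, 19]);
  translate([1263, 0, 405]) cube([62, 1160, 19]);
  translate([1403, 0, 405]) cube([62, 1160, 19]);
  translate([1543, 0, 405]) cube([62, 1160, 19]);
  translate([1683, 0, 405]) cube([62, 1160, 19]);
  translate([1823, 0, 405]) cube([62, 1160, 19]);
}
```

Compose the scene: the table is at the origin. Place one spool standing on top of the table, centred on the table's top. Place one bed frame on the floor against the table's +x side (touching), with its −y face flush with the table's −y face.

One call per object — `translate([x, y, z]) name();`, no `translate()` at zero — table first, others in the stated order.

table();
translate([657, 181, 696]) spool();
translate([1644, 0, 0]) bed_frame();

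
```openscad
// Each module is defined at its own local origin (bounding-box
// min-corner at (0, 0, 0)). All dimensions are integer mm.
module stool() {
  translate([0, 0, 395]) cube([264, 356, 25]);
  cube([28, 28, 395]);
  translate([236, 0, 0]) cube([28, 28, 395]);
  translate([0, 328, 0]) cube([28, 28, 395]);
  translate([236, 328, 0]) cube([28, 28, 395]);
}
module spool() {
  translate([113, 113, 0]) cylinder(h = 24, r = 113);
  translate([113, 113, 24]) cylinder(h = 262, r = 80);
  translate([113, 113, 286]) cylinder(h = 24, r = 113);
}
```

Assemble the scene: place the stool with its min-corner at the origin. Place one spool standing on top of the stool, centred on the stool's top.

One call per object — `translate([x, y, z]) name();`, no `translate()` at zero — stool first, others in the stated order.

stool();
translate([19, 65, 420]) spool();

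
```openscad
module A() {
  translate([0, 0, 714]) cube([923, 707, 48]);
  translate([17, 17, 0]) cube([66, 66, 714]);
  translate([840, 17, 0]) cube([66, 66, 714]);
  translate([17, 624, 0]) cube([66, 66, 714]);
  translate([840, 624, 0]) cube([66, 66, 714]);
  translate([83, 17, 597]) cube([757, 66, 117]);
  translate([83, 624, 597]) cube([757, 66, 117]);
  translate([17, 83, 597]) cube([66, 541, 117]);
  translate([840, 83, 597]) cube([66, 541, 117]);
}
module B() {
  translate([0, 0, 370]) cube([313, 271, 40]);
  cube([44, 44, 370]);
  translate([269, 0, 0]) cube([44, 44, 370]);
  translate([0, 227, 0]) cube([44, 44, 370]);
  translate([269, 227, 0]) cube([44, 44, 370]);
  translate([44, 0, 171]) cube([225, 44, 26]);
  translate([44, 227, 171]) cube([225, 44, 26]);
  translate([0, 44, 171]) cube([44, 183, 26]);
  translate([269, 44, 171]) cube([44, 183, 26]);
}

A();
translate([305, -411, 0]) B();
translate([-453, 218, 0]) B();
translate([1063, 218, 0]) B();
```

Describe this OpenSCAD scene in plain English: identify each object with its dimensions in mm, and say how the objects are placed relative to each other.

A is a table: top 923 mm (x) × 707 mm (y), 48 mm thick, upper face at z = 762 mm, on four 66×66 mm square legs, each inset 17 mm from the nearest pair of top edges, running from z = 0 to the bottom of the top. Four apron rails, 66 mm thick and 117 mm tall, run between adjacent legs with their top edges flush with the underside of the top and their outer faces flush with the legs' outer faces.

B is a four-legged stool. The seat is 313×271 mm, 40 mm thick, top at z = 410 mm. It stands on four square legs, each 44×44 mm in cross-section, from z = 0 to the seat underside, each flush with a corner of the seat. Four stretchers, 44 mm wide and 26 mm tall, connect adjacent legs with their undersides at z = 171 mm, each running between the inner faces of the legs it joins and aligned with the legs' outer faces on the other axis.

Three stools sit around the table at the −y, −x, +x sides.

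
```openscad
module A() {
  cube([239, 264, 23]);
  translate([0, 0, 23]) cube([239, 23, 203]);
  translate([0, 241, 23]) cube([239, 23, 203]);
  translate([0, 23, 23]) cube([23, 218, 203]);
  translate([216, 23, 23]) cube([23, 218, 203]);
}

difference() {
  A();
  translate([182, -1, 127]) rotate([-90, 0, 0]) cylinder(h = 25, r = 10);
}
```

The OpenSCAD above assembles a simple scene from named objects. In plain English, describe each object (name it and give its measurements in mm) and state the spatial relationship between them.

A is an open-topped rectangular box: outside dimensions 239×264×226 mm, with a uniform wall and base thickness of 23 mm. The base is a full 239×264 slab on the floor; four walls sit on top of the base. The front and back walls (the −y and +y sides) span the full width; the two side walls fit between them.

The open box has a circular hole of radius 10 mm through its front wall, centred at (x = 182, z = 127).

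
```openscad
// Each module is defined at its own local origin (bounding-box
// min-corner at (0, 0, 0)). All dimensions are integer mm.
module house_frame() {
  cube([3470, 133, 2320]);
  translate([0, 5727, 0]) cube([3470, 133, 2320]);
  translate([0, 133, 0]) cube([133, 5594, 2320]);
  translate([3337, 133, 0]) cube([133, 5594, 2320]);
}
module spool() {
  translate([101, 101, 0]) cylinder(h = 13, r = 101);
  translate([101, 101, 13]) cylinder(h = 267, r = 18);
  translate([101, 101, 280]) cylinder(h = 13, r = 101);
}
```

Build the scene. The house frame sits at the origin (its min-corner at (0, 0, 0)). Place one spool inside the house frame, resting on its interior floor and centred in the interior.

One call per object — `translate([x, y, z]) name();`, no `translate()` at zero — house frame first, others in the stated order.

house_frame();
translate([1634, 2829, 0]) spool();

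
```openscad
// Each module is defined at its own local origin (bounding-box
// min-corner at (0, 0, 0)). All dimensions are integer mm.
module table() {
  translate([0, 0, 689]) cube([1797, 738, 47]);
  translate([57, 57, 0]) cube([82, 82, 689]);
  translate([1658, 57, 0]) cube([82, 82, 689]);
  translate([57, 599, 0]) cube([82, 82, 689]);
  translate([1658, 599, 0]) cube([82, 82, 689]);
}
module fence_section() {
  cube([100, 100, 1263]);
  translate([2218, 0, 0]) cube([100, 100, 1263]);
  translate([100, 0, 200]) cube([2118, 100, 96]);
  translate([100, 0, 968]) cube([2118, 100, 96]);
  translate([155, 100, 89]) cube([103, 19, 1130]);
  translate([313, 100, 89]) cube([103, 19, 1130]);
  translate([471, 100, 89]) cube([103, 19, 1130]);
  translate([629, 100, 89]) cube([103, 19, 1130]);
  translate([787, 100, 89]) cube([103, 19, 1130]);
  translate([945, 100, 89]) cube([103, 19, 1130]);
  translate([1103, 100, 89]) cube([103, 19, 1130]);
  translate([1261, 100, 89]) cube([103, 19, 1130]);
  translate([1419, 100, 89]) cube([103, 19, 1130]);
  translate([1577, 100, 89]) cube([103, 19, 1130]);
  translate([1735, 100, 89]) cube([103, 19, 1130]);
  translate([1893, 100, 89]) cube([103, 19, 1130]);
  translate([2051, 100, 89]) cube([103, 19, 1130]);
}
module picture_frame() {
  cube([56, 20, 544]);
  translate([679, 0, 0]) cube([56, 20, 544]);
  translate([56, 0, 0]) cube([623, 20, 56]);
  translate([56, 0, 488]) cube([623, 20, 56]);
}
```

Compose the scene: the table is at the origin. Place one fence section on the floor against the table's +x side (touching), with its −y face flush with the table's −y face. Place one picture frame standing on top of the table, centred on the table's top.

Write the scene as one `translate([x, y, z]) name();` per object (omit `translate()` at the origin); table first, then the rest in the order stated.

table();
translate([1797, 0, 0]) fence_section();
translate([531, 359, 736]) picture_frame();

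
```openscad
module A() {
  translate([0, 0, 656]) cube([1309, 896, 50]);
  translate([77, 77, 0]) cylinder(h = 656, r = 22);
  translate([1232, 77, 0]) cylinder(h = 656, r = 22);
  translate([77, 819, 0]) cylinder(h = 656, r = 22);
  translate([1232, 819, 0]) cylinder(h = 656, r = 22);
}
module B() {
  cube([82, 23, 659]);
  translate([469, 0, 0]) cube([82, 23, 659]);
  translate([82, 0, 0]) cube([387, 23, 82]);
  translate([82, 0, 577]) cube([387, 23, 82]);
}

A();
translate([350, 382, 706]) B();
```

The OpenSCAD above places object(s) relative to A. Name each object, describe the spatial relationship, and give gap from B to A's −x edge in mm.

A is a table. B is a picture frame. The picture frame is on top of the table. The gap from the picture frame to the table's −x edge is 350 mm.

The picture frame's min-x is at 350; the table's min-x is 0; gap = 350 mm.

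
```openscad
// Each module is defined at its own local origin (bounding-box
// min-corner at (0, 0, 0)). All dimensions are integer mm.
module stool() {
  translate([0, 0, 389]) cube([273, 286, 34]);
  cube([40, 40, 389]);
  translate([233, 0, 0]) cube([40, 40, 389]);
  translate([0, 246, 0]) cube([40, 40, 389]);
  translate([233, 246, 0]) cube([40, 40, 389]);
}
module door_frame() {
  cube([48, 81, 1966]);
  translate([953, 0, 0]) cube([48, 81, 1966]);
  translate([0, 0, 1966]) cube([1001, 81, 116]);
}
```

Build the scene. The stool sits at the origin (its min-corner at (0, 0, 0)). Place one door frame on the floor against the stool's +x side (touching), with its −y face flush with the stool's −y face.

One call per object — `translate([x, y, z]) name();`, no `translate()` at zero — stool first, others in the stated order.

stool();
translate([273, 0, 0]) door_frame();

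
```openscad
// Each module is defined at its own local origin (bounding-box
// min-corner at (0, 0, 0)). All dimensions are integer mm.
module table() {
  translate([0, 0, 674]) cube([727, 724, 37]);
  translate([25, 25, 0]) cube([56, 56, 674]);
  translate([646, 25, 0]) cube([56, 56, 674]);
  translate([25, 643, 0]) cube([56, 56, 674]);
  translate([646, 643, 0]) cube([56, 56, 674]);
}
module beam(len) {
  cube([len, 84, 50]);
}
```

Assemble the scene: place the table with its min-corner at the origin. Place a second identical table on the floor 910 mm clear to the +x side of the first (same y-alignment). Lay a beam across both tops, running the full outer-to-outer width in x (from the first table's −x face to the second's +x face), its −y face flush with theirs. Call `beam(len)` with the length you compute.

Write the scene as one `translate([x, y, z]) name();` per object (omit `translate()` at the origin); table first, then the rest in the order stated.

table();
translate([1637, 0, 0]) table();
translate([0, 0, 711]) beam(2364);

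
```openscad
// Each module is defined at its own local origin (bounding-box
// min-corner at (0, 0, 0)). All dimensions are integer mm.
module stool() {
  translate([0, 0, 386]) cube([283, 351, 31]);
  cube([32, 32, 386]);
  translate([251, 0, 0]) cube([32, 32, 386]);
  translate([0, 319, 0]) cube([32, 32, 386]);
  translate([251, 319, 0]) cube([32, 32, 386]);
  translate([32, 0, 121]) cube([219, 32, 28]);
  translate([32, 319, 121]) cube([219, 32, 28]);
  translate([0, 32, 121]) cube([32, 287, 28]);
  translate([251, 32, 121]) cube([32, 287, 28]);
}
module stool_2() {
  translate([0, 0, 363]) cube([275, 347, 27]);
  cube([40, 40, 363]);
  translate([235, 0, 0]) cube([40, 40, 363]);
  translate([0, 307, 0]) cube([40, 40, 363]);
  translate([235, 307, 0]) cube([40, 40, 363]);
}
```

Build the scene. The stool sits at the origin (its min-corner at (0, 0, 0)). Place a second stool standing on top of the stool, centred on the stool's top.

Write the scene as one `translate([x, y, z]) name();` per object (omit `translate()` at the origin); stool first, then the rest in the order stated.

stool();
translate([4, 2, 417]) stool_2();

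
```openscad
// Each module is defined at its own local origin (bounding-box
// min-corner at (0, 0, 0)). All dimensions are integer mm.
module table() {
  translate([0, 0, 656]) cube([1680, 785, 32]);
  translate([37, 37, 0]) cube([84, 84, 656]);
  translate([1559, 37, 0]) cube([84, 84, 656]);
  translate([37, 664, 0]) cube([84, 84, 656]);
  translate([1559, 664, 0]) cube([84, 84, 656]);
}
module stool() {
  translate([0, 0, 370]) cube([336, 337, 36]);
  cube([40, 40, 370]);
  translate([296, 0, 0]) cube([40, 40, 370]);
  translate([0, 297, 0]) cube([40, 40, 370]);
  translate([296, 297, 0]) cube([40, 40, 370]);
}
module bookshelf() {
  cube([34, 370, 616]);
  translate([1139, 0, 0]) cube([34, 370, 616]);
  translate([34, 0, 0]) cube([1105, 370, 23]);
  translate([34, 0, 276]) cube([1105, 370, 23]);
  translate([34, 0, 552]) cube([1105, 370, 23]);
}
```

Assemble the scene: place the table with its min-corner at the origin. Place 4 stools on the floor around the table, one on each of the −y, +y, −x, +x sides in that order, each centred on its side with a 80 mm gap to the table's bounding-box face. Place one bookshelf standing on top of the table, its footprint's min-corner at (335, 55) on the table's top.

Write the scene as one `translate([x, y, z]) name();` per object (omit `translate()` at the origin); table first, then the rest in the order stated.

table();
translate([672, -417, 0]) stool();
translate([672, 865, 0]) stool();
translate([-416, 224, 0]) stool();
translate([1760, 224, 0]) stool();
translate([335, 55, 688]) bookshelf();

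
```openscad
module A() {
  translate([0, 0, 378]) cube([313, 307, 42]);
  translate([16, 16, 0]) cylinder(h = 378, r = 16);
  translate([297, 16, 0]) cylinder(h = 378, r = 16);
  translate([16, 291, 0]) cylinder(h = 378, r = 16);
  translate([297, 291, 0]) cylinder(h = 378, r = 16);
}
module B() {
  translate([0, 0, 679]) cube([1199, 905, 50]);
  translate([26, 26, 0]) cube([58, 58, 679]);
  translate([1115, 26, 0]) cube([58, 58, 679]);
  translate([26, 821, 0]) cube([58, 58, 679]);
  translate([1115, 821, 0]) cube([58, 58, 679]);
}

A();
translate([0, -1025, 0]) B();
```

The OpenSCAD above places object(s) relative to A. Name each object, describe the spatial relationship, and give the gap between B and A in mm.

The table's nearest face is 120 mm from the stool's −y face.

A is a stool. B is a table. The table is on the floor beside the stool on its −y side. The gap between the table and the stool is 120 mm.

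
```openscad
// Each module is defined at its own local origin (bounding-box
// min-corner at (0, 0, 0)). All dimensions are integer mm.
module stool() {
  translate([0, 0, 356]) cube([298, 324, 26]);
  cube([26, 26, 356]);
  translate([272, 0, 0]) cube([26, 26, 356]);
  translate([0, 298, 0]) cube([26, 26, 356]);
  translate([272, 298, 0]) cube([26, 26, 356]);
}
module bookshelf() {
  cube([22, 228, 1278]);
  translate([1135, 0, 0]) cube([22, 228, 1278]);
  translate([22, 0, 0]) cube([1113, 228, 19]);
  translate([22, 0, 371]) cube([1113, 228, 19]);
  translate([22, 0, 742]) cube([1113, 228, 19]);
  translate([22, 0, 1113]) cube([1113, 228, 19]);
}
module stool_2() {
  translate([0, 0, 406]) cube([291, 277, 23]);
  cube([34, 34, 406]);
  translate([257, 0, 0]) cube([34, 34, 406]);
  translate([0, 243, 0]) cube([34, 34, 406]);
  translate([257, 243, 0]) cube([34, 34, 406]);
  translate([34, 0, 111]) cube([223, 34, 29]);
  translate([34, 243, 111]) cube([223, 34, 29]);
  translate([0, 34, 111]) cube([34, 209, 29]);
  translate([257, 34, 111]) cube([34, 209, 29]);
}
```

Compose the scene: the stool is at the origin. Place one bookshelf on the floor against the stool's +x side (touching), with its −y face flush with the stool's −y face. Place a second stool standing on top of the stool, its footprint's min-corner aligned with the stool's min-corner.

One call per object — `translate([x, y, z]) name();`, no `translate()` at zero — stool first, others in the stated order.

stool();
translate([298, 0, 0]) bookshelf();
translate([0, 0, 382]) stool_2();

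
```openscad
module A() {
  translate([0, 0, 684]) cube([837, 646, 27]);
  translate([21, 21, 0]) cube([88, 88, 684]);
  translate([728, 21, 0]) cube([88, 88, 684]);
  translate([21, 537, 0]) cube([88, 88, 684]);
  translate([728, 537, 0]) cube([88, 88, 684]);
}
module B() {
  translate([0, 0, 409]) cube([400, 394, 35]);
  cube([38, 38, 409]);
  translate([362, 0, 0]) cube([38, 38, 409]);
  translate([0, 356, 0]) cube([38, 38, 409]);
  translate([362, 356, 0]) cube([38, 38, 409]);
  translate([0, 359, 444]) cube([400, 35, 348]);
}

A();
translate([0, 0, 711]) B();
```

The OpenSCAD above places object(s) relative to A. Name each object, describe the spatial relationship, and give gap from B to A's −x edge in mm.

The chair's min-x is at 0; the table's min-x is 0; gap = 0 mm.

A is a table. B is a chair. The chair is on top of the table. The gap from the chair to the table's −x edge is 0 mm.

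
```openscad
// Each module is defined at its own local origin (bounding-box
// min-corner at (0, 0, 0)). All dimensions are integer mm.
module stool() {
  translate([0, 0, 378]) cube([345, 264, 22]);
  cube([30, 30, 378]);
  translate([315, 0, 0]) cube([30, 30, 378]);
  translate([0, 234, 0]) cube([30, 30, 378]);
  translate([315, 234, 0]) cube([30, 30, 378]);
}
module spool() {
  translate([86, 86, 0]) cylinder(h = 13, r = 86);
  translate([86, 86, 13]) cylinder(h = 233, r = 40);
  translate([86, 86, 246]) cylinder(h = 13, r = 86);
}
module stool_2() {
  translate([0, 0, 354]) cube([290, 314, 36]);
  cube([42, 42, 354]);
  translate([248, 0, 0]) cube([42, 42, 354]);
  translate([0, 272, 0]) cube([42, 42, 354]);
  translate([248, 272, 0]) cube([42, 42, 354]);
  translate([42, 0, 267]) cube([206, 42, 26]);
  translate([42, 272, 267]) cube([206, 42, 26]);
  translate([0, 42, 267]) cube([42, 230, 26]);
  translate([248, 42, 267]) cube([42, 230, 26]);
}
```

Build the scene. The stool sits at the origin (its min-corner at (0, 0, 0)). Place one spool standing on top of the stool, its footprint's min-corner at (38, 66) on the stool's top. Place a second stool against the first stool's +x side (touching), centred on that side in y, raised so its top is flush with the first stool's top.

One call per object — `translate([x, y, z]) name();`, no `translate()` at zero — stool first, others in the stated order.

stool();
translate([38, 66, 400]) spool();
translate([345, -25, 10]) stool_2();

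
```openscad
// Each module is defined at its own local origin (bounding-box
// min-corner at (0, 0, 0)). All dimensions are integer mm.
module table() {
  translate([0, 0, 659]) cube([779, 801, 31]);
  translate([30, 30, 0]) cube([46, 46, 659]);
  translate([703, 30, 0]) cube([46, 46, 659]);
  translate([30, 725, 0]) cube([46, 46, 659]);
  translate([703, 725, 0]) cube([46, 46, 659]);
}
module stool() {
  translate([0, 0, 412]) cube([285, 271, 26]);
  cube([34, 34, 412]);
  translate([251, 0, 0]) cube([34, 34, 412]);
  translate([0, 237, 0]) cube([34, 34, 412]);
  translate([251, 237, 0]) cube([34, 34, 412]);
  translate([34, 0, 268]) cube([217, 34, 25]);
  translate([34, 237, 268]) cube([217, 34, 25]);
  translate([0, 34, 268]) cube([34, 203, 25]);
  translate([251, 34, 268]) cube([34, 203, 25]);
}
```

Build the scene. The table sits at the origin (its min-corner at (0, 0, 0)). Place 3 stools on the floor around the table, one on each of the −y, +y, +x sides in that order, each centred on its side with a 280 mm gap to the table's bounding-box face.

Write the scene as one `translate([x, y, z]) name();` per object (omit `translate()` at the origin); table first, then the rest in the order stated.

table();
translate([247, -551, 0]) stool();
translate([247, 1081, 0]) stool();
translate([1059, 265, 0]) stool();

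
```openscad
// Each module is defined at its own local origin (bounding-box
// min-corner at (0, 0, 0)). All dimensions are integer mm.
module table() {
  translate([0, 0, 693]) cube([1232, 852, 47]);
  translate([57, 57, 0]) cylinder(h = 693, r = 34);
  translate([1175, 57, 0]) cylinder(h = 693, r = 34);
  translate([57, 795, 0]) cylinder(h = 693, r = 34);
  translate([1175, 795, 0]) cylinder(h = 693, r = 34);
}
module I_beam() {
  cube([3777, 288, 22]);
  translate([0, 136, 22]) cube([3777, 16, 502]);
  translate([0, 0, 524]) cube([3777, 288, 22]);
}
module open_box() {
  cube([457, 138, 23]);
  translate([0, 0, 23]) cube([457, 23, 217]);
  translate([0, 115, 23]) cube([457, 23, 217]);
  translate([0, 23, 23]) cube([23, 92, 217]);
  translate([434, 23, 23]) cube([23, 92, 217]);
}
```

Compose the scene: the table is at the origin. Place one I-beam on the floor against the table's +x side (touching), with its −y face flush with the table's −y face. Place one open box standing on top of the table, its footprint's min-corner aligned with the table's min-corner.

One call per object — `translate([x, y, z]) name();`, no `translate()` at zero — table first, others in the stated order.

table();
translate([1232, 0, 0]) I_beam();
translate([0, 0, 740]) open_box();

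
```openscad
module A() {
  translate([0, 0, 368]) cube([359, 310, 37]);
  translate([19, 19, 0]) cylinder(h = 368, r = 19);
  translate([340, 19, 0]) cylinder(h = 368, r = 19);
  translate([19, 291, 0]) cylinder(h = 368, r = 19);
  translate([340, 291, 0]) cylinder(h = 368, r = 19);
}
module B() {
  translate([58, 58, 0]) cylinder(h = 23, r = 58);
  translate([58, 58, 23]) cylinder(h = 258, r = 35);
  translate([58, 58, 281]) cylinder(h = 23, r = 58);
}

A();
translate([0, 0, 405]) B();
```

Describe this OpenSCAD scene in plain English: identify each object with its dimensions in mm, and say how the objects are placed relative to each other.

A is a four-legged stool. The seat is 359×310 mm, 37 mm thick, top at z = 405 mm. It stands on four round legs, each 38 mm in diameter, from z = 0 to the seat underside, each leg's axis is inset half a diameter from the nearest pair of seat edges (so the leg's bounding box is flush with the corner).

B is a spool: two coaxial disc flanges of radius 58 mm and thickness 23 mm, joined by a core cylinder of radius 35 mm and height 258 mm. The lower flange rests on z = 0 and the three cylinders share a vertical axis.

The spool is on top of the stool.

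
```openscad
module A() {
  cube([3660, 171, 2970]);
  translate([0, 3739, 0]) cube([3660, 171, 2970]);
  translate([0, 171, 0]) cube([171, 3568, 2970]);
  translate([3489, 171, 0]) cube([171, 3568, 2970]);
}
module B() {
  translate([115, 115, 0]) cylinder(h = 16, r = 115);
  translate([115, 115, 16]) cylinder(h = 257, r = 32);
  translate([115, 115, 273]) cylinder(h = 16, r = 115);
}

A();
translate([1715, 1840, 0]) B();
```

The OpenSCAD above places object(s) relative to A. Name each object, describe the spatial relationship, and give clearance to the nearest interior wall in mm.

Clearances: x = 1544, y = 1669; minimum 1544 mm.

A is a house frame. B is a spool. The spool sits inside the house frame, centred. The clearance to the nearest interior wall is 1544 mm.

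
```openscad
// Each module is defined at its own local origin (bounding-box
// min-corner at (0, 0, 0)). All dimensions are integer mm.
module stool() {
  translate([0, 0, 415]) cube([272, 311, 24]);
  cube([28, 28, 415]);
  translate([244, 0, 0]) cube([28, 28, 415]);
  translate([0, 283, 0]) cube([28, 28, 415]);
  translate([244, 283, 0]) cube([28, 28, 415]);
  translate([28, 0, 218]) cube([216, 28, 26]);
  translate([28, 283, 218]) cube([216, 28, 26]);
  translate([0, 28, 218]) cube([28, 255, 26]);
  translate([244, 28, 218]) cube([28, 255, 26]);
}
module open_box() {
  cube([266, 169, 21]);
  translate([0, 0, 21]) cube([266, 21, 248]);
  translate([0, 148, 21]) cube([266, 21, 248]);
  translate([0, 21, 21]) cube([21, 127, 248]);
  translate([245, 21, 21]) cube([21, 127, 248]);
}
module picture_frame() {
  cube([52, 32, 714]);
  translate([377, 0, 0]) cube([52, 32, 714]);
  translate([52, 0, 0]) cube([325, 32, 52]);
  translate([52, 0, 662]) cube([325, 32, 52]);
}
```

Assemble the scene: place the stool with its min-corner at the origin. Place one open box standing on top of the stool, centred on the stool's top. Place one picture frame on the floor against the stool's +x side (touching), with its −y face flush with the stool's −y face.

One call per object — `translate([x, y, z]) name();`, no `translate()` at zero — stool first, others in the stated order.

stool();
translate([3, 71, 439]) open_box();
translate([272, 0, 0]) picture_frame();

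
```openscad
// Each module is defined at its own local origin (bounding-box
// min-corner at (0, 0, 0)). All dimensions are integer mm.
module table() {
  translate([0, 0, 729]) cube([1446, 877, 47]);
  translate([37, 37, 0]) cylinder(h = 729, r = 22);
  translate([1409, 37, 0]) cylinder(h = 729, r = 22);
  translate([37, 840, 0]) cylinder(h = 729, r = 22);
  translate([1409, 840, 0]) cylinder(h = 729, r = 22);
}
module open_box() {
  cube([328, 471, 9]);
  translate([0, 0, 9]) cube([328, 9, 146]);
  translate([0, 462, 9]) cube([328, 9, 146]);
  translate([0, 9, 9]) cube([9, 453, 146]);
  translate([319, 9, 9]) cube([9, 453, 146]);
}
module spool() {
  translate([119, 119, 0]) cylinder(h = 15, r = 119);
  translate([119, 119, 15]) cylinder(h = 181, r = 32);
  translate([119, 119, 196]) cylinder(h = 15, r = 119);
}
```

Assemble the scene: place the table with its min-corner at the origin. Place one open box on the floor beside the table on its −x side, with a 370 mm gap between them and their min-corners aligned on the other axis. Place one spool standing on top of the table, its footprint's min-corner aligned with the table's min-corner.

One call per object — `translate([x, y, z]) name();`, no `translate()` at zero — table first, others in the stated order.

table();
translate([-698, 0, 0]) open_box();
translate([0, 0, 776]) spool();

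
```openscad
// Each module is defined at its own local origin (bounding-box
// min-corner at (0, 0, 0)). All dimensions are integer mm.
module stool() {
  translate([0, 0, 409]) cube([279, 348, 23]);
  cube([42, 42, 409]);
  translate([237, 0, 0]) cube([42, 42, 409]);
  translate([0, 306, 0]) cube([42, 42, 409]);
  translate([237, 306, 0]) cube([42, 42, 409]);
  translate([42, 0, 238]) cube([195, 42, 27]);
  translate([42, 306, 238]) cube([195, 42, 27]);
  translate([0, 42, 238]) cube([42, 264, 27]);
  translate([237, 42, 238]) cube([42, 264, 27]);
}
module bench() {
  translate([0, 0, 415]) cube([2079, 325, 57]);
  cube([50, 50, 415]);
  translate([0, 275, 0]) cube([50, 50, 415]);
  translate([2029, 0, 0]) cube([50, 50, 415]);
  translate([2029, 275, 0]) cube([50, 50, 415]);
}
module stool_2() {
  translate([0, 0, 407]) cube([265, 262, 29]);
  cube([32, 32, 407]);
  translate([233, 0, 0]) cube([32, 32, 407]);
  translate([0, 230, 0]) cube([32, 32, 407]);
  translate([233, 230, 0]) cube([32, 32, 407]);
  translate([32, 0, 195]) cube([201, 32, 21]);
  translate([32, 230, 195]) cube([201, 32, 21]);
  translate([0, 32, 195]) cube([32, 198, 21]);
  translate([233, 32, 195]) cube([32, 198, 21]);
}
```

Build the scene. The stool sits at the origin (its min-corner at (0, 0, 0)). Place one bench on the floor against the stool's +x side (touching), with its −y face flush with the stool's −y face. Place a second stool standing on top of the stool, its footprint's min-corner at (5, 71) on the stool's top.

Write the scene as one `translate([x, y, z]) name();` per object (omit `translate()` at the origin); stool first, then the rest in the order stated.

stool();
translate([279, 0, 0]) bench();
translate([5, 71, 432]) stool_2();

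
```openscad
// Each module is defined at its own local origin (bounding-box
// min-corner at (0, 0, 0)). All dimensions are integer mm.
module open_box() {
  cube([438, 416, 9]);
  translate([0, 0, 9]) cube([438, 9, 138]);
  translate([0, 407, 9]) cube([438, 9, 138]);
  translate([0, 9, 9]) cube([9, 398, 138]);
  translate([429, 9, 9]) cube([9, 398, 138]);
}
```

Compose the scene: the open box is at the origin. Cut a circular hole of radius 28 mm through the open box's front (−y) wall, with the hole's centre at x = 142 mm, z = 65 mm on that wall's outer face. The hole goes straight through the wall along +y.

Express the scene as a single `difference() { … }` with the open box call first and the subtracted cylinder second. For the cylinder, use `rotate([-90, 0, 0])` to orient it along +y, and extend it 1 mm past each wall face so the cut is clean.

difference() {
  open_box();
  translate([142, -1, 65]) rotate([-90, 0, 0]) cylinder(h = 11, r = 28);
}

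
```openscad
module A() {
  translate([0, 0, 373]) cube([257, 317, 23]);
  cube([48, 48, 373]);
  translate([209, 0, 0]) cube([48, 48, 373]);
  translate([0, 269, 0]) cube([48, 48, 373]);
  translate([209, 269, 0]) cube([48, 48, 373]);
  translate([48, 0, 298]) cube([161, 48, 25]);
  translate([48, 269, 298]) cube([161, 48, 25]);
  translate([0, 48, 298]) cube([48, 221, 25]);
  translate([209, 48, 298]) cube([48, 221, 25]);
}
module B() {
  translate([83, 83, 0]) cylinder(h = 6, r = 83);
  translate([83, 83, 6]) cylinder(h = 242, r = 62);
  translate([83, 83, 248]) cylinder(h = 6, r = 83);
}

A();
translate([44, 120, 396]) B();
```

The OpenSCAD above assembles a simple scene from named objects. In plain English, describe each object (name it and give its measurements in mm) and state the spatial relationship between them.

A is a simple wooden stool: a rectangular seat 257 mm (x) by 317 mm (y), 23 mm thick, top face at z = 396 mm, on four square legs, each 48×48 mm in cross-section. The legs rest on z = 0, each flush with a corner of the seat. Four stretchers, 48 mm wide and 25 mm tall, connect adjacent legs with their undersides at z = 298 mm, each running between the inner faces of the legs it joins and aligned with the legs' outer faces on the other axis.

B is a spool: two coaxial disc flanges of radius 83 mm and thickness 6 mm, joined by a core cylinder of radius 62 mm and height 242 mm. The lower flange rests on z = 0 and the three cylinders share a vertical axis.

The spool is on top of the stool.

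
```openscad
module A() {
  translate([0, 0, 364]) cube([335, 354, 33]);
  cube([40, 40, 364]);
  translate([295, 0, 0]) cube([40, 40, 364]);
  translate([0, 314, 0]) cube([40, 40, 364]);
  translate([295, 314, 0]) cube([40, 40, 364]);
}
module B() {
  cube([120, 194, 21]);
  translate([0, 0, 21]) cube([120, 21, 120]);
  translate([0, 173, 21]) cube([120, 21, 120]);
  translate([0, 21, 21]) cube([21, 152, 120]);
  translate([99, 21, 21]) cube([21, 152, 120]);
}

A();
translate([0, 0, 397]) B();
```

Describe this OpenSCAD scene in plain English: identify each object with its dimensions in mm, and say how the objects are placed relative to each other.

A is a four-legged stool. The seat is a 335×354×33 mm slab whose top surface is at z = 397 mm; four square legs, each 40×40 mm in cross-section, run from the floor (z = 0) to the underside of the seat, each flush with a corner of the seat.

B is an open storage box with external size 120×194×141 mm and wall thickness 21 mm (the base is also 21 mm thick). The base covers the whole footprint; the four walls stand on the base, with the y-facing walls full-width and the x-facing walls fitting between their inner faces.

The open box is on top of the stool.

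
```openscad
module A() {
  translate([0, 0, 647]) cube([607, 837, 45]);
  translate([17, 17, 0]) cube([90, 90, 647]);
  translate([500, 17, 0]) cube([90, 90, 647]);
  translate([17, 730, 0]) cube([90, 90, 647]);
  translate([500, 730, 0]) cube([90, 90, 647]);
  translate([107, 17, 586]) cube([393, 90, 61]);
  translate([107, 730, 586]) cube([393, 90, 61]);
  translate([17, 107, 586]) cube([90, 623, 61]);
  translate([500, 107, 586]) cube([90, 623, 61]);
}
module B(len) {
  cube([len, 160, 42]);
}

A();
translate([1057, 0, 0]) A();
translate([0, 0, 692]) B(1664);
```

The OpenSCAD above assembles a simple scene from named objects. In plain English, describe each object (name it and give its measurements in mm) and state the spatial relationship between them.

A is a table: top 607 mm (x) × 837 mm (y), 45 mm thick, upper face at z = 692 mm, on four 90×90 mm square legs, each inset 17 mm from the nearest pair of top edges, running from z = 0 to the bottom of the top. Four apron rails, 90 mm thick and 61 mm tall, run between adjacent legs with their top edges flush with the underside of the top and their outer faces flush with the legs' outer faces.

B is a rectangular beam 1664 mm long (x), 160 mm deep (y), 42 mm thick (z).

The beam spans the tops of two tables placed 450 mm apart, resting at z = 692 mm.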